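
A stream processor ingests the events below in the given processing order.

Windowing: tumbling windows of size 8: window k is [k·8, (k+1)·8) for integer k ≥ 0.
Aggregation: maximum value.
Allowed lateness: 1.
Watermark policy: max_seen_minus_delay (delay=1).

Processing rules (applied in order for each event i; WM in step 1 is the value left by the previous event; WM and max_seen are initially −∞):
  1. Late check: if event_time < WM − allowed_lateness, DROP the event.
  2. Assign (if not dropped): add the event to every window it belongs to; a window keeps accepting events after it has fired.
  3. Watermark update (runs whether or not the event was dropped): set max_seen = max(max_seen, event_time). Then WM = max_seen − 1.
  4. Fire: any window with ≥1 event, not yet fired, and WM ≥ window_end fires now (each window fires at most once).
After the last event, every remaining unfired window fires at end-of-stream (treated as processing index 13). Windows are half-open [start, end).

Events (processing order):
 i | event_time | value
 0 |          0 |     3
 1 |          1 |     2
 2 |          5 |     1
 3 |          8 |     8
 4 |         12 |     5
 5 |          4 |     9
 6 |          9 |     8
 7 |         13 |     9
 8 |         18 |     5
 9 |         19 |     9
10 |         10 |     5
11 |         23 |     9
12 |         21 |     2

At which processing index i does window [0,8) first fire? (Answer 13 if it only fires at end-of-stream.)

i=0 t=0 v=3: → [0,8); WM=-1
i=1 t=1 v=2: → [0,8); WM=0
i=2 t=5 v=1: → [0,8); WM=4
i=3 t=8 v=8: → [8,16); WM=7
i=4 t=12 v=5: → [8,16); WM=11; [0,8) fires=3
i=5 t=4 v=9: DROP (t<11-1); WM=11
i=6 t=9 v=8: DROP (t<11-1); WM=11
i=7 t=13 v=9: → [8,16); WM=12
i=8 t=18 v=5: → [16,24); WM=17; [8,16) fires=9
i=9 t=19 v=9: → [16,24); WM=18
i=10 t=10 v=5: DROP (t<18-1); WM=18
i=11 t=23 v=9: → [16,24); WM=22
i=12 t=21 v=2: → [16,24); WM=22

4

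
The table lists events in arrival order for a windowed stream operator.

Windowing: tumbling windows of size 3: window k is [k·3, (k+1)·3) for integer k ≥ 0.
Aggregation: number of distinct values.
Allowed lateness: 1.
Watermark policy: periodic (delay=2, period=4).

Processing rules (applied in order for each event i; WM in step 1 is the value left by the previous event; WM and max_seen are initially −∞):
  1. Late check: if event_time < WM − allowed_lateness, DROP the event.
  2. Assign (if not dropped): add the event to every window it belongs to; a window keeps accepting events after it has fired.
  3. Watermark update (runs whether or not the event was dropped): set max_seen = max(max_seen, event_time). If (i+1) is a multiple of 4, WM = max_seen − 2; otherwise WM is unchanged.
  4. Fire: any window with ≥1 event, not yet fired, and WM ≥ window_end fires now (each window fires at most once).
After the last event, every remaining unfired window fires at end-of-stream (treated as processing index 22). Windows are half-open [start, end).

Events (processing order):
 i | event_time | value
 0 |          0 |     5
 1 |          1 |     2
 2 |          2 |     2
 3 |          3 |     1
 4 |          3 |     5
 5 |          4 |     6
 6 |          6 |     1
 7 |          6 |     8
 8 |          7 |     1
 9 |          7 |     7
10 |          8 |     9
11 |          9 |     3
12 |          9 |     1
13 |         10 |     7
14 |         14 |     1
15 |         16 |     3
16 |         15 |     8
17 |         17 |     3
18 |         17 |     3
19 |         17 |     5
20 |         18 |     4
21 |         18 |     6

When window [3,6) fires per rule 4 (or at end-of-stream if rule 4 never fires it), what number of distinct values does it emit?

3

i=0 t=0 v=5: → [0,3); WM=−∞
i=1 t=1 v=2: → [0,3); WM=−∞
i=2 t=2 v=2: → [0,3); WM=−∞
i=3 t=3 v=1: → [3,6); WM=1
i=4 t=3 v=5: → [3,6); WM=1
i=5 t=4 v=6: → [3,6); WM=1
i=6 t=6 v=1: → [6,9); WM=1
i=7 t=6 v=8: → [6,9); WM=4; [0,3) fires=2
i=8 t=7 v=1: → [6,9); WM=4
i=9 t=7 v=7: → [6,9); WM=4
i=10 t=8 v=9: → [6,9); WM=4
i=11 t=9 v=3: → [9,12); WM=7; [3,6) fires=3
i=12 t=9 v=1: → [9,12); WM=7
i=13 t=10 v=7: → [9,12); WM=7
i=14 t=14 v=1: → [12,15); WM=7
i=15 t=16 v=3: → [15,18); WM=14; [6,9) fires=4 [9,12) fires=3
i=16 t=15 v=8: → [15,18); WM=14
i=17 t=17 v=3: → [15,18); WM=14
i=18 t=17 v=3: → [15,18); WM=14
i=19 t=17 v=5: → [15,18); WM=15; [12,15) fires=1
i=20 t=18 v=4: → [18,21); WM=15
i=21 t=18 v=6: → [18,21); WM=15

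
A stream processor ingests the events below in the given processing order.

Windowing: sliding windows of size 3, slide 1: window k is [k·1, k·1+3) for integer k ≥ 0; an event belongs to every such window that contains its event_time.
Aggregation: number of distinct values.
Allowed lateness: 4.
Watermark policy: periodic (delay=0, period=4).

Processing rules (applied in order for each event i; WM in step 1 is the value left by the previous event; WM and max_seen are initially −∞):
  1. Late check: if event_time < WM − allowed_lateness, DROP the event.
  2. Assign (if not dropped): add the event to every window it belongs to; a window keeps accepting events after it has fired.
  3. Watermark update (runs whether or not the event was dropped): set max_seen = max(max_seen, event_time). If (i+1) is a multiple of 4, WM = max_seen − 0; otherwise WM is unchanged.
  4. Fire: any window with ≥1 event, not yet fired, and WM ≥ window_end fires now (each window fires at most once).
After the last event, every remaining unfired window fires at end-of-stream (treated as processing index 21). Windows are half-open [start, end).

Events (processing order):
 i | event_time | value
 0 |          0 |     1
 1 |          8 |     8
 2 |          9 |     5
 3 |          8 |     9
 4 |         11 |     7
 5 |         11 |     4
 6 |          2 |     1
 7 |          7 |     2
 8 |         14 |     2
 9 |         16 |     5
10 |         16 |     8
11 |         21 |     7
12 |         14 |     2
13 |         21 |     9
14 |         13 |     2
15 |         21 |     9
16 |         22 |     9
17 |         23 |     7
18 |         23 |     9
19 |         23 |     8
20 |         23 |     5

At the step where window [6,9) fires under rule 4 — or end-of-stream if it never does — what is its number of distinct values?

2

i=0 t=0 v=1: → [0,3); WM=−∞
i=1 t=8 v=8: → [8,11),[7,10),[6,9); WM=−∞
i=2 t=9 v=5: → [9,12),[8,11),[7,10); WM=−∞
i=3 t=8 v=9: → [8,11),[7,10),[6,9); WM=9; [0,3) fires=1 [6,9) fires=2
i=4 t=11 v=7: → [11,14),[10,13),[9,12); WM=9
i=5 t=11 v=4: → [11,14),[10,13),[9,12); WM=9
i=6 t=2 v=1: DROP (t<9-4); WM=9
i=7 t=7 v=2: → [7,10),[6,9),[5,8); WM=11; [5,8) fires=1 [7,10) fires=4 [8,11) fires=3
i=8 t=14 v=2: → [14,17),[13,16),[12,15); WM=11
i=9 t=16 v=5: → [16,19),[15,18),[14,17); WM=11
i=10 t=16 v=8: → [16,19),[15,18),[14,17); WM=11
i=11 t=21 v=7: → [21,24),[20,23),[19,22); WM=21; [9,12) fires=3 [10,13) fires=2 [11,14) fires=2 [12,15) fires=1 [13,16) fires=1 [14,17) fires=3 [15,18) fires=2 [16,19) fires=2
i=12 t=14 v=2: DROP (t<21-4); WM=21
i=13 t=21 v=9: → [21,24),[20,23),[19,22); WM=21
i=14 t=13 v=2: DROP (t<21-4); WM=21
i=15 t=21 v=9: → [21,24),[20,23),[19,22); WM=21
i=16 t=22 v=9: → [22,25),[21,24),[20,23); WM=21
i=17 t=23 v=7: → [23,26),[22,25),[21,24); WM=21
i=18 t=23 v=9: → [23,26),[22,25),[21,24); WM=21
i=19 t=23 v=8: → [23,26),[22,25),[21,24); WM=23; [19,22) fires=2 [20,23) fires=2
i=20 t=23 v=5: → [23,26),[22,25),[21,24); WM=23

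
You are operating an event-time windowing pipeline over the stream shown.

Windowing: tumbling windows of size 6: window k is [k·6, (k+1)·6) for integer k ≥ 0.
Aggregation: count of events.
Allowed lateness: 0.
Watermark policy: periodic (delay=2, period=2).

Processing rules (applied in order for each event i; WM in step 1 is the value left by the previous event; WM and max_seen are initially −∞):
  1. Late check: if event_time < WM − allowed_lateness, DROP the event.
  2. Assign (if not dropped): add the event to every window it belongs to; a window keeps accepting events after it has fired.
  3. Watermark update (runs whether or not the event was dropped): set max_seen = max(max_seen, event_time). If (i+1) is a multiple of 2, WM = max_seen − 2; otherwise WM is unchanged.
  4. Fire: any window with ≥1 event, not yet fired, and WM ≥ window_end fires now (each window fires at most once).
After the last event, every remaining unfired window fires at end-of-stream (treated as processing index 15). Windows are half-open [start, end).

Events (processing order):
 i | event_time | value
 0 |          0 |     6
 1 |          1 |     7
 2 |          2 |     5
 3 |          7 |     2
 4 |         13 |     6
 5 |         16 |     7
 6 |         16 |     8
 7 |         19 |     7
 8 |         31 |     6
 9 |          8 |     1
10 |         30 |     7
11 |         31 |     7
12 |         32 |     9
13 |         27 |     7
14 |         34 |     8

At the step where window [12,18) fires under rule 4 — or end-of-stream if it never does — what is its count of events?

3

i=0 t=0 v=6: → [0,6); WM=−∞
i=1 t=1 v=7: → [0,6); WM=-1
i=2 t=2 v=5: → [0,6); WM=-1
i=3 t=7 v=2: → [6,12); WM=5
i=4 t=13 v=6: → [12,18); WM=5
i=5 t=16 v=7: → [12,18); WM=14; [0,6) fires=3 [6,12) fires=1
i=6 t=16 v=8: → [12,18); WM=14
i=7 t=19 v=7: → [18,24); WM=17
i=8 t=31 v=6: → [30,36); WM=17
i=9 t=8 v=1: DROP (t<17-0); WM=29; [12,18) fires=3 [18,24) fires=1
i=10 t=30 v=7: → [30,36); WM=29
i=11 t=31 v=7: → [30,36); WM=29
i=12 t=32 v=9: → [30,36); WM=29
i=13 t=27 v=7: DROP (t<29-0); WM=30
i=14 t=34 v=8: → [30,36); WM=30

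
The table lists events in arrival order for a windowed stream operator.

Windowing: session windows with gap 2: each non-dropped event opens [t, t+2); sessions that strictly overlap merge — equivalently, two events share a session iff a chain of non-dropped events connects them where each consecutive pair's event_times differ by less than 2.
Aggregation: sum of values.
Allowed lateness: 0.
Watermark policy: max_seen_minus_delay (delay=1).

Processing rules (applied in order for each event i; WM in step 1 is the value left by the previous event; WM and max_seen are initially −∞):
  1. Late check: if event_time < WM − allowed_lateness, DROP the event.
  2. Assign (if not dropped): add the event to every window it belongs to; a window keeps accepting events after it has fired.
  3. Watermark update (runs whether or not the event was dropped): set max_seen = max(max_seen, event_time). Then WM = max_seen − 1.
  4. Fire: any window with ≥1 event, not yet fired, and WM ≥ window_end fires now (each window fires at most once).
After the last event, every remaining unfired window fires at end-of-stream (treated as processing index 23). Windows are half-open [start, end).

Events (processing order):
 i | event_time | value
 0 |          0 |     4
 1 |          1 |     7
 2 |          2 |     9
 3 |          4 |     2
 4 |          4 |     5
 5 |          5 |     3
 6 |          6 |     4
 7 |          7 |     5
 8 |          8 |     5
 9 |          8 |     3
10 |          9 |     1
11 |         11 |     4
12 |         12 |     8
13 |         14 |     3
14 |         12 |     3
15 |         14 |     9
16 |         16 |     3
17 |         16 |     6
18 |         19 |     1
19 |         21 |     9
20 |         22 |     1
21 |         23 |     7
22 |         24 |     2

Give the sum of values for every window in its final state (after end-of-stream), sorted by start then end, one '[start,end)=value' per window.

[0,4)=20 [4,11)=28 [11,14)=12 [14,16)=12 [16,18)=9 [19,21)=1 [21,26)=19

i=0 t=0 v=4: → [0,2); WM=-1
i=1 t=1 v=7: → [0,3); WM=0
i=2 t=2 v=9: → [0,4); WM=1
i=3 t=4 v=2: → [4,6); WM=3
i=4 t=4 v=5: → [4,6); WM=3
i=5 t=5 v=3: → [4,7); WM=4
i=6 t=6 v=4: → [4,8); WM=5
i=7 t=7 v=5: → [4,9); WM=6
i=8 t=8 v=5: → [4,10); WM=7
i=9 t=8 v=3: → [4,10); WM=7
i=10 t=9 v=1: → [4,11); WM=8
i=11 t=11 v=4: → [11,13); WM=10
i=12 t=12 v=8: → [11,14); WM=11
i=13 t=14 v=3: → [14,16); WM=13
i=14 t=12 v=3: DROP (t<13-0); WM=13
i=15 t=14 v=9: → [14,16); WM=13
i=16 t=16 v=3: → [16,18); WM=15
i=17 t=16 v=6: → [16,18); WM=15
i=18 t=19 v=1: → [19,21); WM=18
i=19 t=21 v=9: → [21,23); WM=20
i=20 t=22 v=1: → [21,24); WM=21
i=21 t=23 v=7: → [21,25); WM=22
i=22 t=24 v=2: → [21,26); WM=23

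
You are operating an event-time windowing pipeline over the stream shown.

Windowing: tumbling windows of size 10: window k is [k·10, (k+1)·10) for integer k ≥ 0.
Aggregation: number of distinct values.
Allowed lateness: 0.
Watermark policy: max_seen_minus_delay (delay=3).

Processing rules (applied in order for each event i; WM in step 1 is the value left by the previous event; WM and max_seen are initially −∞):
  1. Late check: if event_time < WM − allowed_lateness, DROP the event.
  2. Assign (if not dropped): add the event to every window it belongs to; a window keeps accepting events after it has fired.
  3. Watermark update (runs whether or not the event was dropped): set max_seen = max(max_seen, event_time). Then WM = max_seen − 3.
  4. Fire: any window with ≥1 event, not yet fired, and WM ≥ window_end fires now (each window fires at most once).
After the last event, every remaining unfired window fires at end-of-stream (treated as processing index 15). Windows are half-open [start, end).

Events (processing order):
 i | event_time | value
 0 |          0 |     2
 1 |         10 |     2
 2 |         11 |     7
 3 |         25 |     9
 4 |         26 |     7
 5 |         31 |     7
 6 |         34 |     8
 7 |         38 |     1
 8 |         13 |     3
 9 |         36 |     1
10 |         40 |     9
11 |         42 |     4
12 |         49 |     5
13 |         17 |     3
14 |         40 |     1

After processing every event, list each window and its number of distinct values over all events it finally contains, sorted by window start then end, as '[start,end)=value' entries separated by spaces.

i=0 t=0 v=2: → [0,10); WM=-3
i=1 t=10 v=2: → [10,20); WM=7
i=2 t=11 v=7: → [10,20); WM=8
i=3 t=25 v=9: → [20,30); WM=22; [0,10) fires=1 [10,20) fires=2
i=4 t=26 v=7: → [20,30); WM=23
i=5 t=31 v=7: → [30,40); WM=28
i=6 t=34 v=8: → [30,40); WM=31; [20,30) fires=2
i=7 t=38 v=1: → [30,40); WM=35
i=8 t=13 v=3: DROP (t<35-0); WM=35
i=9 t=36 v=1: → [30,40); WM=35
i=10 t=40 v=9: → [40,50); WM=37
i=11 t=42 v=4: → [40,50); WM=39
i=12 t=49 v=5: → [40,50); WM=46; [30,40) fires=3
i=13 t=17 v=3: DROP (t<46-0); WM=46
i=14 t=40 v=1: DROP (t<46-0); WM=46

[0,10)=1 [10,20)=2 [20,30)=2 [30,40)=3 [40,50)=3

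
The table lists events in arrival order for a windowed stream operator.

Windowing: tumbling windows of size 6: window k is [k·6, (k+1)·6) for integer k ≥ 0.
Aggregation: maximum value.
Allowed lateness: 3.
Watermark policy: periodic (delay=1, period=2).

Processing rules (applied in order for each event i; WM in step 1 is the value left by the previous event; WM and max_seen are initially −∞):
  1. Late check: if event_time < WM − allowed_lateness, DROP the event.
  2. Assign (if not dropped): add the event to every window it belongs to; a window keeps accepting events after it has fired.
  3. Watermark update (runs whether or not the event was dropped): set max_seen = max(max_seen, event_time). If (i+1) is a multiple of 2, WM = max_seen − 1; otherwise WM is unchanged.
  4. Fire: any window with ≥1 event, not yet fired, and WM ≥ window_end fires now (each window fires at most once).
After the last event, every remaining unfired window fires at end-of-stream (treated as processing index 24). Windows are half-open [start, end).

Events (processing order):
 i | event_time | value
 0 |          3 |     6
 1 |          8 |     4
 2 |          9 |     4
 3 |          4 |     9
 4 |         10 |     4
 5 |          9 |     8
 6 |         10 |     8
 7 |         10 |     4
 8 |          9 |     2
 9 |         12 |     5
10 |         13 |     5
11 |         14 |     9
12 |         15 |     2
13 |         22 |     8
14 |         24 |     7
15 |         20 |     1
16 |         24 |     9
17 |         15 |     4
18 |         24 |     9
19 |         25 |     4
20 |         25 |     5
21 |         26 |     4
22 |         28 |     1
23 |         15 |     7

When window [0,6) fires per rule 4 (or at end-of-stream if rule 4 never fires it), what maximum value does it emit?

i=0 t=3 v=6: → [0,6); WM=−∞
i=1 t=8 v=4: → [6,12); WM=7; [0,6) fires=6
i=2 t=9 v=4: → [6,12); WM=7
i=3 t=4 v=9: → [0,6); WM=8
i=4 t=10 v=4: → [6,12); WM=8
i=5 t=9 v=8: → [6,12); WM=9
i=6 t=10 v=8: → [6,12); WM=9
i=7 t=10 v=4: → [6,12); WM=9
i=8 t=9 v=2: → [6,12); WM=9
i=9 t=12 v=5: → [12,18); WM=11
i=10 t=13 v=5: → [12,18); WM=11
i=11 t=14 v=9: → [12,18); WM=13; [6,12) fires=8
i=12 t=15 v=2: → [12,18); WM=13
i=13 t=22 v=8: → [18,24); WM=21; [12,18) fires=9
i=14 t=24 v=7: → [24,30); WM=21
i=15 t=20 v=1: → [18,24); WM=23
i=16 t=24 v=9: → [24,30); WM=23
i=17 t=15 v=4: DROP (t<23-3); WM=23
i=18 t=24 v=9: → [24,30); WM=23
i=19 t=25 v=4: → [24,30); WM=24; [18,24) fires=8
i=20 t=25 v=5: → [24,30); WM=24
i=21 t=26 v=4: → [24,30); WM=25
i=22 t=28 v=1: → [24,30); WM=25
i=23 t=15 v=7: DROP (t<25-3); WM=27

6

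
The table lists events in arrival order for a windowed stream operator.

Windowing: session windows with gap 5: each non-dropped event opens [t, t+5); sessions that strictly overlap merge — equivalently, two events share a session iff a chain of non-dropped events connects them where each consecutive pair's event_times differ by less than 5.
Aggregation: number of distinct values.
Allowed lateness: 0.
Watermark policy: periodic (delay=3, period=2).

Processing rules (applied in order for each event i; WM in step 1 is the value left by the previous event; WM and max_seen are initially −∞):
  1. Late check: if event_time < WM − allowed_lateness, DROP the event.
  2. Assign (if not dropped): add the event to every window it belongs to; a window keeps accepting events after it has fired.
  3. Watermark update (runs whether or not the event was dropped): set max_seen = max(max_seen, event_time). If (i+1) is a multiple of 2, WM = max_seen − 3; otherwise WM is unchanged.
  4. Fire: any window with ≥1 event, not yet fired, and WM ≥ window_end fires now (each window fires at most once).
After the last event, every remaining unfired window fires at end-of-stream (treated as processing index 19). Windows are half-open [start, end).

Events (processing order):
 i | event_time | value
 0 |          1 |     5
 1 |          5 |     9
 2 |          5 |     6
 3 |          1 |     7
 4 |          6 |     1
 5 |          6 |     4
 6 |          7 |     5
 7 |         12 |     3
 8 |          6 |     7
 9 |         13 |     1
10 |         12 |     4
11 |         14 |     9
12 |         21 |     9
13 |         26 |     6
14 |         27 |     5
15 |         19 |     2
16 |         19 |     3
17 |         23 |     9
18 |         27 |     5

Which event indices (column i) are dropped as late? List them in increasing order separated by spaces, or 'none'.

i=0 t=1 v=5: → [1,6); WM=−∞
i=1 t=5 v=9: → [1,10); WM=2
i=2 t=5 v=6: → [1,10); WM=2
i=3 t=1 v=7: DROP (t<2-0); WM=2
i=4 t=6 v=1: → [1,11); WM=2
i=5 t=6 v=4: → [1,11); WM=3
i=6 t=7 v=5: → [1,12); WM=3
i=7 t=12 v=3: → [12,17); WM=9
i=8 t=6 v=7: DROP (t<9-0); WM=9
i=9 t=13 v=1: → [12,18); WM=10
i=10 t=12 v=4: → [12,18); WM=10
i=11 t=14 v=9: → [12,19); WM=11
i=12 t=21 v=9: → [21,26); WM=11
i=13 t=26 v=6: → [26,31); WM=23
i=14 t=27 v=5: → [26,32); WM=23
i=15 t=19 v=2: DROP (t<23-0); WM=24
i=16 t=19 v=3: DROP (t<24-0); WM=24
i=17 t=23 v=9: DROP (t<24-0); WM=24
i=18 t=27 v=5: → [26,32); WM=24

3 8 15 16 17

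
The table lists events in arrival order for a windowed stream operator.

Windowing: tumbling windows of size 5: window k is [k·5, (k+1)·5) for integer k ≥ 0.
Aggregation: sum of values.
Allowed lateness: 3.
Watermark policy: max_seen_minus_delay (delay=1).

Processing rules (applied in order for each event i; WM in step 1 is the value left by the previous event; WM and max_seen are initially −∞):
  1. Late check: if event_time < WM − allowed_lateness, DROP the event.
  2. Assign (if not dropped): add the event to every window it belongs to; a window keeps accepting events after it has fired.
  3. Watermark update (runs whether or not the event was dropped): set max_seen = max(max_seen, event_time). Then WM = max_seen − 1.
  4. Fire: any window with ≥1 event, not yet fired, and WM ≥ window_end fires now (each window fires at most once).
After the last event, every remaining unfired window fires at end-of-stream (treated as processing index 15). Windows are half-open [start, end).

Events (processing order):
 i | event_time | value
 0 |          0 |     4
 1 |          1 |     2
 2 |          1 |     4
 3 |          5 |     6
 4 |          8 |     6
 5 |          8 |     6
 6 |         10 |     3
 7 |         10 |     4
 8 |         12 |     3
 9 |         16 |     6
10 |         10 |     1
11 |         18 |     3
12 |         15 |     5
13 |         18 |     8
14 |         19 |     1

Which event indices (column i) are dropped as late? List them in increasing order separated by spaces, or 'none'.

i=0 t=0 v=4: → [0,5); WM=-1
i=1 t=1 v=2: → [0,5); WM=0
i=2 t=1 v=4: → [0,5); WM=0
i=3 t=5 v=6: → [5,10); WM=4
i=4 t=8 v=6: → [5,10); WM=7; [0,5) fires=10
i=5 t=8 v=6: → [5,10); WM=7
i=6 t=10 v=3: → [10,15); WM=9
i=7 t=10 v=4: → [10,15); WM=9
i=8 t=12 v=3: → [10,15); WM=11; [5,10) fires=18
i=9 t=16 v=6: → [15,20); WM=15; [10,15) fires=10
i=10 t=10 v=1: DROP (t<15-3); WM=15
i=11 t=18 v=3: → [15,20); WM=17
i=12 t=15 v=5: → [15,20); WM=17
i=13 t=18 v=8: → [15,20); WM=17
i=14 t=19 v=1: → [15,20); WM=18

10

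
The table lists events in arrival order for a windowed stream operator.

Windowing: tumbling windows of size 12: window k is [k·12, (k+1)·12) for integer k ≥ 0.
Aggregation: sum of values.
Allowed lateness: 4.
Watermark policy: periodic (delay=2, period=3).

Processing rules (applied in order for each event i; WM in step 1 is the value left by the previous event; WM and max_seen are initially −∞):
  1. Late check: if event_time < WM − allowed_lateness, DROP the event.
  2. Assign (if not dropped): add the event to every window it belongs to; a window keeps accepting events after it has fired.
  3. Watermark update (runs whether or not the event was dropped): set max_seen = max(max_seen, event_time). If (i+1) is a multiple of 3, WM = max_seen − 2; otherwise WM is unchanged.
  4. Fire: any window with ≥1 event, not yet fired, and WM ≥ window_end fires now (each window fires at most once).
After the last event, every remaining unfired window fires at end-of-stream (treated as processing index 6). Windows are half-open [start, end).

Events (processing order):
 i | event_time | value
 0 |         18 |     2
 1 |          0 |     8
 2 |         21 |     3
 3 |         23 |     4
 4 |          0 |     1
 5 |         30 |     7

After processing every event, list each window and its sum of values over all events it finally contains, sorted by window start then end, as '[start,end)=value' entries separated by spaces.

[0,12)=8 [12,24)=9 [24,36)=7

i=0 t=18 v=2: → [12,24); WM=−∞
i=1 t=0 v=8: → [0,12); WM=−∞
i=2 t=21 v=3: → [12,24); WM=19; [0,12) fires=8
i=3 t=23 v=4: → [12,24); WM=19
i=4 t=0 v=1: DROP (t<19-4); WM=19
i=5 t=30 v=7: → [24,36); WM=28; [12,24) fires=9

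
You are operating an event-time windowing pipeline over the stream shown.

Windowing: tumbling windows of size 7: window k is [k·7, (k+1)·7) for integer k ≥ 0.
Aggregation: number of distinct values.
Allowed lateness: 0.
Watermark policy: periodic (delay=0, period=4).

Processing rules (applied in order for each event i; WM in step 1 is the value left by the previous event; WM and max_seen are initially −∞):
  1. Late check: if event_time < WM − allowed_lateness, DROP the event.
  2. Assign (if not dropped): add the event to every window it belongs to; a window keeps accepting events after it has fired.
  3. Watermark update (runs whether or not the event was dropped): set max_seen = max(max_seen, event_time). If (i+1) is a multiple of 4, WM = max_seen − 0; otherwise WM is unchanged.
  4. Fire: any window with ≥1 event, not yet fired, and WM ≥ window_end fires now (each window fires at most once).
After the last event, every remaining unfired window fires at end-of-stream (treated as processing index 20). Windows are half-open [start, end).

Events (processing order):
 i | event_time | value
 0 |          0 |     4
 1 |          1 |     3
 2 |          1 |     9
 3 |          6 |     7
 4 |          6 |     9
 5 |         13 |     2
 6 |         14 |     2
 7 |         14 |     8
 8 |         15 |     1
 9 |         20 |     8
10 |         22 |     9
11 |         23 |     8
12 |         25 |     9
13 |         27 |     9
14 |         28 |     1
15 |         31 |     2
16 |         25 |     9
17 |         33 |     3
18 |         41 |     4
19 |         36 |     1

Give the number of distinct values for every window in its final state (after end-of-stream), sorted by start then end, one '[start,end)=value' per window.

[0,7)=4 [7,14)=1 [14,21)=3 [21,28)=2 [28,35)=3 [35,42)=2

i=0 t=0 v=4: → [0,7); WM=−∞
i=1 t=1 v=3: → [0,7); WM=−∞
i=2 t=1 v=9: → [0,7); WM=−∞
i=3 t=6 v=7: → [0,7); WM=6
i=4 t=6 v=9: → [0,7); WM=6
i=5 t=13 v=2: → [7,14); WM=6
i=6 t=14 v=2: → [14,21); WM=6
i=7 t=14 v=8: → [14,21); WM=14; [0,7) fires=4 [7,14) fires=1
i=8 t=15 v=1: → [14,21); WM=14
i=9 t=20 v=8: → [14,21); WM=14
i=10 t=22 v=9: → [21,28); WM=14
i=11 t=23 v=8: → [21,28); WM=23; [14,21) fires=3
i=12 t=25 v=9: → [21,28); WM=23
i=13 t=27 v=9: → [21,28); WM=23
i=14 t=28 v=1: → [28,35); WM=23
i=15 t=31 v=2: → [28,35); WM=31; [21,28) fires=2
i=16 t=25 v=9: DROP (t<31-0); WM=31
i=17 t=33 v=3: → [28,35); WM=31
i=18 t=41 v=4: → [35,42); WM=31
i=19 t=36 v=1: → [35,42); WM=41; [28,35) fires=3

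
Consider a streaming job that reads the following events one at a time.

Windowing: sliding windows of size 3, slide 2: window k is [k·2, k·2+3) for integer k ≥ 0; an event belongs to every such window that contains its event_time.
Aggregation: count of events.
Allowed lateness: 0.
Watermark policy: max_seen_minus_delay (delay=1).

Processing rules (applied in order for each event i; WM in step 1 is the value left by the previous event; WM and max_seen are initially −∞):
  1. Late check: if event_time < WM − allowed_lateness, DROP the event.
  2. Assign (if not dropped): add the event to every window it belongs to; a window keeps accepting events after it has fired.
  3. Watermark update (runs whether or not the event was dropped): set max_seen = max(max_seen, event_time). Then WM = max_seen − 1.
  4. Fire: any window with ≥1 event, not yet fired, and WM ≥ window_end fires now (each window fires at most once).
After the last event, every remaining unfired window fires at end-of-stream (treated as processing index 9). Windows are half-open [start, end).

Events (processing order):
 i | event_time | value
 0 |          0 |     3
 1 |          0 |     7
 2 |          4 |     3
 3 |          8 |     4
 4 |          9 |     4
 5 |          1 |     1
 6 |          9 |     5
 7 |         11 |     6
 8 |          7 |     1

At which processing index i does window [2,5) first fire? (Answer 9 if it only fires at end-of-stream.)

3

i=0 t=0 v=3: → [0,3); WM=-1
i=1 t=0 v=7: → [0,3); WM=-1
i=2 t=4 v=3: → [4,7),[2,5); WM=3; [0,3) fires=2
i=3 t=8 v=4: → [8,11),[6,9); WM=7; [2,5) fires=1 [4,7) fires=1
i=4 t=9 v=4: → [8,11); WM=8
i=5 t=1 v=1: DROP (t<8-0); WM=8
i=6 t=9 v=5: → [8,11); WM=8
i=7 t=11 v=6: → [10,13); WM=10; [6,9) fires=1
i=8 t=7 v=1: DROP (t<10-0); WM=10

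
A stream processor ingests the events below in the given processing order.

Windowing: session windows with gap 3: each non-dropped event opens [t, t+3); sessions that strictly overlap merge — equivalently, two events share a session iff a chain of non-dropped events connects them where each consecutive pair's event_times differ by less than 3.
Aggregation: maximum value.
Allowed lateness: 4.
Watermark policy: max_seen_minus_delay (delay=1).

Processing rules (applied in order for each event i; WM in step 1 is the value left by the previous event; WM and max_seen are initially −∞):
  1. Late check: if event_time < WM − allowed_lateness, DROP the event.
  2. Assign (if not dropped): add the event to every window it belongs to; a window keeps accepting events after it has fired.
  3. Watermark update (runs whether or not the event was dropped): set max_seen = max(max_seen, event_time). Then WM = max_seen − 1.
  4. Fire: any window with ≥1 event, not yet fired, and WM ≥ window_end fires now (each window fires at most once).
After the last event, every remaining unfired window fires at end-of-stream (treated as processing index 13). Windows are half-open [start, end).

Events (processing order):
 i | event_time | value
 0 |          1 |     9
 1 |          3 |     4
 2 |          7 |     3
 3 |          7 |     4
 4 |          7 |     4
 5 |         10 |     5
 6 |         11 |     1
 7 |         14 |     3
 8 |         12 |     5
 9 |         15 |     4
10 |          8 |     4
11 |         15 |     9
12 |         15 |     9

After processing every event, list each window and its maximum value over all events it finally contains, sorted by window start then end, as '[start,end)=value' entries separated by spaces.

i=0 t=1 v=9: → [1,4); WM=0
i=1 t=3 v=4: → [1,6); WM=2
i=2 t=7 v=3: → [7,10); WM=6
i=3 t=7 v=4: → [7,10); WM=6
i=4 t=7 v=4: → [7,10); WM=6
i=5 t=10 v=5: → [10,13); WM=9
i=6 t=11 v=1: → [10,14); WM=10
i=7 t=14 v=3: → [14,17); WM=13
i=8 t=12 v=5: → [10,17); WM=13
i=9 t=15 v=4: → [10,18); WM=14
i=10 t=8 v=4: DROP (t<14-4); WM=14
i=11 t=15 v=9: → [10,18); WM=14
i=12 t=15 v=9: → [10,18); WM=14

[1,6)=9 [7,10)=4 [10,18)=9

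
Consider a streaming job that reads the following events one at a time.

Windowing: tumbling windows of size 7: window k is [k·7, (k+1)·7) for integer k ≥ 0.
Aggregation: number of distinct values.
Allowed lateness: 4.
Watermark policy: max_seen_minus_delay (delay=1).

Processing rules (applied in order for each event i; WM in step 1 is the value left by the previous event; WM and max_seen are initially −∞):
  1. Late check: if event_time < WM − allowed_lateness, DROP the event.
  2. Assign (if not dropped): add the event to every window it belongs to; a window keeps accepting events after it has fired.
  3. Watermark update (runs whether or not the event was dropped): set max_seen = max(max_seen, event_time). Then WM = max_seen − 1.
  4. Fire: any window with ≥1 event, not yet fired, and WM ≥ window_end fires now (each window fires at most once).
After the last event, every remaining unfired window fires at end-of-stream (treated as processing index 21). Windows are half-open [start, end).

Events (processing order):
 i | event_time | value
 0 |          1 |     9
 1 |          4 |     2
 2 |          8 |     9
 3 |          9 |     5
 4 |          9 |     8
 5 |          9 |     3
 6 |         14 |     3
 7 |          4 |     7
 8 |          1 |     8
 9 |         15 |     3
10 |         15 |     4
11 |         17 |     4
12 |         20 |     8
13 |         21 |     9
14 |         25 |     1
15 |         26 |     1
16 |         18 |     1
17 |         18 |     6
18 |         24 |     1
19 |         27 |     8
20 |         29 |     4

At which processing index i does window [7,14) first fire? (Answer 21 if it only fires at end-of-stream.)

i=0 t=1 v=9: → [0,7); WM=0
i=1 t=4 v=2: → [0,7); WM=3
i=2 t=8 v=9: → [7,14); WM=7; [0,7) fires=2
i=3 t=9 v=5: → [7,14); WM=8
i=4 t=9 v=8: → [7,14); WM=8
i=5 t=9 v=3: → [7,14); WM=8
i=6 t=14 v=3: → [14,21); WM=13
i=7 t=4 v=7: DROP (t<13-4); WM=13
i=8 t=1 v=8: DROP (t<13-4); WM=13
i=9 t=15 v=3: → [14,21); WM=14; [7,14) fires=4
i=10 t=15 v=4: → [14,21); WM=14
i=11 t=17 v=4: → [14,21); WM=16
i=12 t=20 v=8: → [14,21); WM=19
i=13 t=21 v=9: → [21,28); WM=20
i=14 t=25 v=1: → [21,28); WM=24; [14,21) fires=3
i=15 t=26 v=1: → [21,28); WM=25
i=16 t=18 v=1: DROP (t<25-4); WM=25
i=17 t=18 v=6: DROP (t<25-4); WM=25
i=18 t=24 v=1: → [21,28); WM=25
i=19 t=27 v=8: → [21,28); WM=26
i=20 t=29 v=4: → [28,35); WM=28; [21,28) fires=3

9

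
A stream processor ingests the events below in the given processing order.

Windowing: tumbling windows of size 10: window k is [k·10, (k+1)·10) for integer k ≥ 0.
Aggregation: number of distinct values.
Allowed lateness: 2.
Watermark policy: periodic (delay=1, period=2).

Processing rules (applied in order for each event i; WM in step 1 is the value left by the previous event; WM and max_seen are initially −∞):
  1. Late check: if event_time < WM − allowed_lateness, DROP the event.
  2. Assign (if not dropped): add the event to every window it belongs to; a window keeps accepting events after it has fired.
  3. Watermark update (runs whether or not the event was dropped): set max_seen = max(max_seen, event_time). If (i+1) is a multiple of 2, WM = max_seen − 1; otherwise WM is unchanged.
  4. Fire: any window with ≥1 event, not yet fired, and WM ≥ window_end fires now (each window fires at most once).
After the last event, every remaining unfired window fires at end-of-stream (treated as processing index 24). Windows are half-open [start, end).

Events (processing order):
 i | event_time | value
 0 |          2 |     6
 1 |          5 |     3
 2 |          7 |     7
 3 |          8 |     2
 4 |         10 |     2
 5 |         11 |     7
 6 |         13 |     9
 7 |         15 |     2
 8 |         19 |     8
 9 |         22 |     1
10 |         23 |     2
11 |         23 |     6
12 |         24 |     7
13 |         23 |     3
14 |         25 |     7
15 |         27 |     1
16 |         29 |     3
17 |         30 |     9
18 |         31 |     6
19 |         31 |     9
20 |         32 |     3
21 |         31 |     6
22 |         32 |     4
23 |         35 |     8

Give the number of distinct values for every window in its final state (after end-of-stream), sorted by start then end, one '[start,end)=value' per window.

[0,10)=4 [10,20)=4 [20,30)=5 [30,40)=5

i=0 t=2 v=6: → [0,10); WM=−∞
i=1 t=5 v=3: → [0,10); WM=4
i=2 t=7 v=7: → [0,10); WM=4
i=3 t=8 v=2: → [0,10); WM=7
i=4 t=10 v=2: → [10,20); WM=7
i=5 t=11 v=7: → [10,20); WM=10; [0,10) fires=4
i=6 t=13 v=9: → [10,20); WM=10
i=7 t=15 v=2: → [10,20); WM=14
i=8 t=19 v=8: → [10,20); WM=14
i=9 t=22 v=1: → [20,30); WM=21; [10,20) fires=4
i=10 t=23 v=2: → [20,30); WM=21
i=11 t=23 v=6: → [20,30); WM=22
i=12 t=24 v=7: → [20,30); WM=22
i=13 t=23 v=3: → [20,30); WM=23
i=14 t=25 v=7: → [20,30); WM=23
i=15 t=27 v=1: → [20,30); WM=26
i=16 t=29 v=3: → [20,30); WM=26
i=17 t=30 v=9: → [30,40); WM=29
i=18 t=31 v=6: → [30,40); WM=29
i=19 t=31 v=9: → [30,40); WM=30; [20,30) fires=5
i=20 t=32 v=3: → [30,40); WM=30
i=21 t=31 v=6: → [30,40); WM=31
i=22 t=32 v=4: → [30,40); WM=31
i=23 t=35 v=8: → [30,40); WM=34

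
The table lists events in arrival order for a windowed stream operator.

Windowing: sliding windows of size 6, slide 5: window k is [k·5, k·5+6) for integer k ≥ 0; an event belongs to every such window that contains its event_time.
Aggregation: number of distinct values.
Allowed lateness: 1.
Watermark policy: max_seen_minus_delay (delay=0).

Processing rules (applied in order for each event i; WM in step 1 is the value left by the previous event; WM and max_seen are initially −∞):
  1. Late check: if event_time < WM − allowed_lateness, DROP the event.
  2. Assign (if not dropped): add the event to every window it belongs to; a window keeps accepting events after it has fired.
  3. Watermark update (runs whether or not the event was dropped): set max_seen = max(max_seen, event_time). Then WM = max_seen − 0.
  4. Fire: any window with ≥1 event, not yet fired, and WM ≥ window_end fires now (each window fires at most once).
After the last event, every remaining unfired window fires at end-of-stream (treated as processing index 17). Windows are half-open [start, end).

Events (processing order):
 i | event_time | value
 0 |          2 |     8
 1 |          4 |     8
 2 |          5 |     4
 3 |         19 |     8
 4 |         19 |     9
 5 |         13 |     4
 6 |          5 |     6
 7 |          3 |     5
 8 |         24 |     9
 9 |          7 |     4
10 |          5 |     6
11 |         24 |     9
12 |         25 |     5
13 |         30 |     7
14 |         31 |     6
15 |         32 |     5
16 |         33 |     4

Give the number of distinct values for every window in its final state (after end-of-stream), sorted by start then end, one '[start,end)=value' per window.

[0,6)=2 [5,11)=1 [15,21)=2 [20,26)=2 [25,31)=2 [30,36)=4

i=0 t=2 v=8: → [0,6); WM=2
i=1 t=4 v=8: → [0,6); WM=4
i=2 t=5 v=4: → [5,11),[0,6); WM=5
i=3 t=19 v=8: → [15,21); WM=19; [0,6) fires=2 [5,11) fires=1
i=4 t=19 v=9: → [15,21); WM=19
i=5 t=13 v=4: DROP (t<19-1); WM=19
i=6 t=5 v=6: DROP (t<19-1); WM=19
i=7 t=3 v=5: DROP (t<19-1); WM=19
i=8 t=24 v=9: → [20,26); WM=24; [15,21) fires=2
i=9 t=7 v=4: DROP (t<24-1); WM=24
i=10 t=5 v=6: DROP (t<24-1); WM=24
i=11 t=24 v=9: → [20,26); WM=24
i=12 t=25 v=5: → [25,31),[20,26); WM=25
i=13 t=30 v=7: → [30,36),[25,31); WM=30; [20,26) fires=2
i=14 t=31 v=6: → [30,36); WM=31; [25,31) fires=2
i=15 t=32 v=5: → [30,36); WM=32
i=16 t=33 v=4: → [30,36); WM=33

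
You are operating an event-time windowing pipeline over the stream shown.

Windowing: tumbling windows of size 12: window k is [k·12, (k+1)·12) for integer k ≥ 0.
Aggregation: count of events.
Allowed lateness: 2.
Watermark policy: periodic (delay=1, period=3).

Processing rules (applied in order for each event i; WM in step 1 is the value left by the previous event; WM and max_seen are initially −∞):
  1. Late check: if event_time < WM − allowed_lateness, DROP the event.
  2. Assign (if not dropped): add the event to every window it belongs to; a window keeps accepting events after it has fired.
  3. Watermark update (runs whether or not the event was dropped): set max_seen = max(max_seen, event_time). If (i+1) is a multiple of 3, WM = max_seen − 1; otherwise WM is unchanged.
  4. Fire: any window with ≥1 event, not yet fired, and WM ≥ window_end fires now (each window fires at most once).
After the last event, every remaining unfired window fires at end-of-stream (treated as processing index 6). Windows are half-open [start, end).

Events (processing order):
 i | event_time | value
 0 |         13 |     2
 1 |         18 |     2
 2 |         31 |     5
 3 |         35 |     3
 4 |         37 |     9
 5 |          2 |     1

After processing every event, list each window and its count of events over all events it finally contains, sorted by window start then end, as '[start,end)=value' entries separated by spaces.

i=0 t=13 v=2: → [12,24); WM=−∞
i=1 t=18 v=2: → [12,24); WM=−∞
i=2 t=31 v=5: → [24,36); WM=30; [12,24) fires=2
i=3 t=35 v=3: → [24,36); WM=30
i=4 t=37 v=9: → [36,48); WM=30
i=5 t=2 v=1: DROP (t<30-2); WM=36; [24,36) fires=2

[12,24)=2 [24,36)=2 [36,48)=1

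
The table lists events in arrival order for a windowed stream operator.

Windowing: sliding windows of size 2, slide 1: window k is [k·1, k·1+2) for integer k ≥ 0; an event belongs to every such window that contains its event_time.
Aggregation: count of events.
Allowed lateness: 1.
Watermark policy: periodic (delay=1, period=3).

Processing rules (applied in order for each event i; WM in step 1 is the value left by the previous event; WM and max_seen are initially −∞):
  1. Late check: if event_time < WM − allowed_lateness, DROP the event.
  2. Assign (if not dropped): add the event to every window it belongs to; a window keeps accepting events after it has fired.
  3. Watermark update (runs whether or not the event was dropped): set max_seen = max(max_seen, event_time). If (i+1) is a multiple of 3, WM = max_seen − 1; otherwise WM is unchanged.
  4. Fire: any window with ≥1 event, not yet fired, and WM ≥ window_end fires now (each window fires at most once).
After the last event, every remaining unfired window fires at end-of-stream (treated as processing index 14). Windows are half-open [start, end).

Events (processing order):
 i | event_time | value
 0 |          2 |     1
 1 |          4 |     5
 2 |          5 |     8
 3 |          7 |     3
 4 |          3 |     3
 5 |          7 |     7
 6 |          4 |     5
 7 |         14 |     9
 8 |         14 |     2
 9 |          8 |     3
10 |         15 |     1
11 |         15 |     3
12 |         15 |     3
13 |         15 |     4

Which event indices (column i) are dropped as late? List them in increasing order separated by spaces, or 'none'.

i=0 t=2 v=1: → [2,4),[1,3); WM=−∞
i=1 t=4 v=5: → [4,6),[3,5); WM=−∞
i=2 t=5 v=8: → [5,7),[4,6); WM=4; [1,3) fires=1 [2,4) fires=1
i=3 t=7 v=3: → [7,9),[6,8); WM=4
i=4 t=3 v=3: → [3,5),[2,4); WM=4
i=5 t=7 v=7: → [7,9),[6,8); WM=6; [3,5) fires=2 [4,6) fires=2
i=6 t=4 v=5: DROP (t<6-1); WM=6
i=7 t=14 v=9: → [14,16),[13,15); WM=6
i=8 t=14 v=2: → [14,16),[13,15); WM=13; [5,7) fires=1 [6,8) fires=2 [7,9) fires=2
i=9 t=8 v=3: DROP (t<13-1); WM=13
i=10 t=15 v=1: → [15,17),[14,16); WM=13
i=11 t=15 v=3: → [15,17),[14,16); WM=14
i=12 t=15 v=3: → [15,17),[14,16); WM=14
i=13 t=15 v=4: → [15,17),[14,16); WM=14

6 9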